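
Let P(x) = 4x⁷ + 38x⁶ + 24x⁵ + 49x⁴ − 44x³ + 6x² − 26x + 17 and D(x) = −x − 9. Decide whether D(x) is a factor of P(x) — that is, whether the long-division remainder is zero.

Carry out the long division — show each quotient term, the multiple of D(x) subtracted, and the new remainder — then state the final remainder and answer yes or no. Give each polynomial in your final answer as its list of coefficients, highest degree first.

R = [8], so D(x) is not a factor of P(x). no

Step 1: lead(4x⁷ + 38x⁶ + 24x⁵ + 49x⁴ − 44x³ + 6x² − 26x + 17) ÷ lead(D) = 4x⁷ ÷ −x = −4x⁶. Subtract (−4x⁶)·D = 4x⁷ + 36x⁶. Remainder: 2x⁶ + 24x⁵ + 49x⁴ − 44x³ + 6x² − 26x + 17.
Step 2: lead(2x⁶ + 24x⁵ + 49x⁴ − 44x³ + 6x² − 26x + 17) ÷ lead(D) = 2x⁶ ÷ −x = −2x⁵. Subtract (−2x⁵)·D = 2x⁶ + 18x⁵. Remainder: 6x⁵ + 49x⁴ − 44x³ + 6x² − 26x + 17.
Step 3: lead(6x⁵ + 49x⁴ − 44x³ + 6x² − 26x + 17) ÷ lead(D) = 6x⁵ ÷ −x = −6x⁴. Subtract (−6x⁴)·D = 6x⁵ + 54x⁴. Remainder: −5x⁴ − 44x³ + 6x² − 26x + 17.
Step 4: lead(−5x⁴ − 44x³ + 6x² − 26x + 17) ÷ lead(D) = −5x⁴ ÷ −x = 5x³. Subtract (5x³)·D = −5x⁴ − 45x³. Remainder: x³ + 6x² − 26x + 17.
Step 5: lead(x³ + 6x² − 26x + 17) ÷ lead(D) = x³ ÷ −x = −x². Subtract (−x²)·D = x³ + 9x². Remainder: −3x² − 26x + 17.
Step 6: lead(−3x² − 26x + 17) ÷ lead(D) = −3x² ÷ −x = 3x. Subtract (3x)·D = −3x² − 27x. Remainder: x + 17.
Step 7: lead(x + 17) ÷ lead(D) = x ÷ −x = −1. Subtract (−1)·D = x + 9. Remainder: 8.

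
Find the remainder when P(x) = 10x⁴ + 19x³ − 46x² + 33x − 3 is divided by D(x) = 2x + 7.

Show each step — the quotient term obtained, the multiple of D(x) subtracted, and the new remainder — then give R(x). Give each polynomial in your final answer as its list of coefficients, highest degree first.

R = [4]

Step 1: lead(10x⁴ + 19x³ − 46x² + 33x − 3) ÷ lead(D) = 10x⁴ ÷ 2x = 5x³. Subtract (5x³)·D = 10x⁴ + 35x³. Remainder: −16x³ − 46x² + 33x − 3.
Step 2: lead(−16x³ − 46x² + 33x − 3) ÷ lead(D) = −16x³ ÷ 2x = −8x². Subtract (−8x²)·D = −16x³ − 56x². Remainder: 10x² + 33x − 3.
Step 3: lead(10x² + 33x − 3) ÷ lead(D) = 10x² ÷ 2x = 5x. Subtract (5x)·D = 10x² + 35x. Remainder: −2x − 3.
Step 4: lead(−2x − 3) ÷ lead(D) = −2x ÷ 2x = −1. Subtract (−1)·D = −2x − 7. Remainder: 4.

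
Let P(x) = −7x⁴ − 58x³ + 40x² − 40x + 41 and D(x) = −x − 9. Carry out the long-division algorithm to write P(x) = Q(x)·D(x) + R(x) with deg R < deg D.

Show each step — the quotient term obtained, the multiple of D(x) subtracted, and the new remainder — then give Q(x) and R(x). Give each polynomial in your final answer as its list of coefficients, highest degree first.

Q = [7, -5, 5, -5]; R = [-4]

Step 1: lead(−7x⁴ − 58x³ + 40x² − 40x + 41) ÷ lead(D) = −7x⁴ ÷ −x = 7x³. Subtract (7x³)·D = −7x⁴ − 63x³. Remainder: 5x³ + 40x² − 40x + 41.
Step 2: lead(5x³ + 40x² − 40x + 41) ÷ lead(D) = 5x³ ÷ −x = −5x². Subtract (−5x²)·D = 5x³ + 45x². Remainder: −5x² − 40x + 41.
Step 3: lead(−5x² − 40x + 41) ÷ lead(D) = −5x² ÷ −x = 5x. Subtract (5x)·D = −5x² − 45x. Remainder: 5x + 41.
Step 4: lead(5x + 41) ÷ lead(D) = 5x ÷ −x = −5. Subtract (−5)·D = 5x + 45. Remainder: −4.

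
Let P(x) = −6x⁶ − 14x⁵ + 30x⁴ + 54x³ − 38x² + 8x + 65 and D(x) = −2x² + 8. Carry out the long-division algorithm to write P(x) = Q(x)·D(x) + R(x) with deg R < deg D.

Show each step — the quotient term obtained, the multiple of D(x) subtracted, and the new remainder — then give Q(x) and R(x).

Step 1: lead(−6x⁶ − 14x⁵ + 30x⁴ + 54x³ − 38x² + 8x + 65) ÷ lead(D) = −6x⁶ ÷ −2x² = 3x⁴. Subtract (3x⁴)·D = −6x⁶ + 24x⁴. Remainder: −14x⁵ + 6x⁴ + 54x³ − 38x² + 8x + 65.
Step 2: lead(−14x⁵ + 6x⁴ + 54x³ − 38x² + 8x + 65) ÷ lead(D) = −14x⁵ ÷ −2x² = 7x³. Subtract (7x³)·D = −14x⁵ + 56x³. Remainder: 6x⁴ − 2x³ − 38x² + 8x + 65.
Step 3: lead(6x⁴ − 2x³ − 38x² + 8x + 65) ÷ lead(D) = 6x⁴ ÷ −2x² = −3x². Subtract (−3x²)·D = 6x⁴ − 24x². Remainder: −2x³ − 14x² + 8x + 65.
Step 4: lead(−2x³ − 14x² + 8x + 65) ÷ lead(D) = −2x³ ÷ −2x² = x. Subtract (x)·D = −2x³ + 8x. Remainder: −14x² + 65.
Step 5: lead(−14x² + 65) ÷ lead(D) = −14x² ÷ −2x² = 7. Subtract (7)·D = −14x² + 56. Remainder: 9.

Q(x) = 3x⁴ + 7x³ − 3x² + x + 7; R(x) = 9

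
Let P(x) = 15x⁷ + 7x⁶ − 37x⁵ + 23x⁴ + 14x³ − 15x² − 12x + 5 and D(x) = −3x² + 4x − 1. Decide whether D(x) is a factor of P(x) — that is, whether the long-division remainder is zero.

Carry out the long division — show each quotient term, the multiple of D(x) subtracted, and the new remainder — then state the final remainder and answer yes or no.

Step 1: lead(15x⁷ + 7x⁶ − 37x⁵ + 23x⁴ + 14x³ − 15x² − 12x + 5) ÷ lead(D) = 15x⁷ ÷ −3x² = −5x⁵. Subtract (−5x⁵)·D = 15x⁷ − 20x⁶ + 5x⁵. Remainder: 27x⁶ − 42x⁵ + 23x⁴ + 14x³ − 15x² − 12x + 5.
Step 2: lead(27x⁶ − 42x⁵ + 23x⁴ + 14x³ − 15x² − 12x + 5) ÷ lead(D) = 27x⁶ ÷ −3x² = −9x⁴. Subtract (−9x⁴)·D = 27x⁶ − 36x⁵ + 9x⁴. Remainder: −6x⁵ + 14x⁴ + 14x³ − 15x² − 12x + 5.
Step 3: lead(−6x⁵ + 14x⁴ + 14x³ − 15x² − 12x + 5) ÷ lead(D) = −6x⁵ ÷ −3x² = 2x³. Subtract (2x³)·D = −6x⁵ + 8x⁴ − 2x³. Remainder: 6x⁴ + 16x³ − 15x² − 12x + 5.
Step 4: lead(6x⁴ + 16x³ − 15x² − 12x + 5) ÷ lead(D) = 6x⁴ ÷ −3x² = −2x². Subtract (−2x²)·D = 6x⁴ − 8x³ + 2x². Remainder: 24x³ − 17x² − 12x + 5.
Step 5: lead(24x³ − 17x² − 12x + 5) ÷ lead(D) = 24x³ ÷ −3x² = −8x. Subtract (−8x)·D = 24x³ − 32x² + 8x. Remainder: 15x² − 20x + 5.
Step 6: lead(15x² − 20x + 5) ÷ lead(D) = 15x² ÷ −3x² = −5. Subtract (−5)·D = 15x² − 20x + 5. Remainder: 0.

R(x) = 0, so D(x) is a factor of P(x). yes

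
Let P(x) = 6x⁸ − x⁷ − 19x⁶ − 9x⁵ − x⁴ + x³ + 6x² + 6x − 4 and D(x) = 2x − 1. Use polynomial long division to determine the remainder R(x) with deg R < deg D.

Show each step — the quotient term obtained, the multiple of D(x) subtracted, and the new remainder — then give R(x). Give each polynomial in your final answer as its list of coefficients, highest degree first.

R = [0]

Step 1: lead(6x⁸ − x⁷ − 19x⁶ − 9x⁵ − x⁴ + x³ + 6x² + 6x − 4) ÷ lead(D) = 6x⁸ ÷ 2x = 3x⁷. Subtract (3x⁷)·D = 6x⁸ − 3x⁷. Remainder: 2x⁷ − 19x⁶ − 9x⁵ − x⁴ + x³ + 6x² + 6x − 4.
Step 2: lead(2x⁷ − 19x⁶ − 9x⁵ − x⁴ + x³ + 6x² + 6x − 4) ÷ lead(D) = 2x⁷ ÷ 2x = x⁶. Subtract (x⁶)·D = 2x⁷ − x⁶. Remainder: −18x⁶ − 9x⁵ − x⁴ + x³ + 6x² + 6x − 4.
Step 3: lead(−18x⁶ − 9x⁵ − x⁴ + x³ + 6x² + 6x − 4) ÷ lead(D) = −18x⁶ ÷ 2x = −9x⁵. Subtract (−9x⁵)·D = −18x⁶ + 9x⁵. Remainder: −18x⁵ − x⁴ + x³ + 6x² + 6x − 4.
Step 4: lead(−18x⁵ − x⁴ + x³ + 6x² + 6x − 4) ÷ lead(D) = −18x⁵ ÷ 2x = −9x⁴. Subtract (−9x⁴)·D = −18x⁵ + 9x⁴. Remainder: −10x⁴ + x³ + 6x² + 6x − 4.
Step 5: lead(−10x⁴ + x³ + 6x² + 6x − 4) ÷ lead(D) = −10x⁴ ÷ 2x = −5x³. Subtract (−5x³)·D = −10x⁴ + 5x³. Remainder: −4x³ + 6x² + 6x − 4.
Step 6: lead(−4x³ + 6x² + 6x − 4) ÷ lead(D) = −4x³ ÷ 2x = −2x². Subtract (−2x²)·D = −4x³ + 2x². Remainder: 4x² + 6x − 4.
Step 7: lead(4x² + 6x − 4) ÷ lead(D) = 4x² ÷ 2x = 2x. Subtract (2x)·D = 4x² − 2x. Remainder: 8x − 4.
Step 8: lead(8x − 4) ÷ lead(D) = 8x ÷ 2x = 4. Subtract (4)·D = 8x − 4. Remainder: 0.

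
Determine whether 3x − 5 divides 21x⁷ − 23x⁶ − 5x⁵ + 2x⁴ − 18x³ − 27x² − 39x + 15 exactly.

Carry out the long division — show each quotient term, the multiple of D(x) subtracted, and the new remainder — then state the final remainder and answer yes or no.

R(x) = 0, so D(x) is a factor of P(x). yes

Step 1: lead(21x⁷ − 23x⁶ − 5x⁵ + 2x⁴ − 18x³ − 27x² − 39x + 15) ÷ lead(D) = 21x⁷ ÷ 3x = 7x⁶. Subtract (7x⁶)·D = 21x⁷ − 35x⁶. Remainder: 12x⁶ − 5x⁵ + 2x⁴ − 18x³ − 27x² − 39x + 15.
Step 2: lead(12x⁶ − 5x⁵ + 2x⁴ − 18x³ − 27x² − 39x + 15) ÷ lead(D) = 12x⁶ ÷ 3x = 4x⁵. Subtract (4x⁵)·D = 12x⁶ − 20x⁵. Remainder: 15x⁵ + 2x⁴ − 18x³ − 27x² − 39x + 15.
Step 3: lead(15x⁵ + 2x⁴ − 18x³ − 27x² − 39x + 15) ÷ lead(D) = 15x⁵ ÷ 3x = 5x⁴. Subtract (5x⁴)·D = 15x⁵ − 25x⁴. Remainder: 27x⁴ − 18x³ − 27x² − 39x + 15.
Step 4: lead(27x⁴ − 18x³ − 27x² − 39x + 15) ÷ lead(D) = 27x⁴ ÷ 3x = 9x³. Subtract (9x³)·D = 27x⁴ − 45x³. Remainder: 27x³ − 27x² − 39x + 15.
Step 5: lead(27x³ − 27x² − 39x + 15) ÷ lead(D) = 27x³ ÷ 3x = 9x². Subtract (9x²)·D = 27x³ − 45x². Remainder: 18x² − 39x + 15.
Step 6: lead(18x² − 39x + 15) ÷ lead(D) = 18x² ÷ 3x = 6x. Subtract (6x)·D = 18x² − 30x. Remainder: −9x + 15.
Step 7: lead(−9x + 15) ÷ lead(D) = −9x ÷ 3x = −3. Subtract (−3)·D = −9x + 15. Remainder: 0.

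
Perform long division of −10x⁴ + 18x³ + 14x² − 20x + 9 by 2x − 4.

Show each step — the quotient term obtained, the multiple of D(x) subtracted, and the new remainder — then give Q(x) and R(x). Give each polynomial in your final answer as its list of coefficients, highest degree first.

Step 1: lead(−10x⁴ + 18x³ + 14x² − 20x + 9) ÷ lead(D) = −10x⁴ ÷ 2x = −5x³. Subtract (−5x³)·D = −10x⁴ + 20x³. Remainder: −2x³ + 14x² − 20x + 9.
Step 2: lead(−2x³ + 14x² − 20x + 9) ÷ lead(D) = −2x³ ÷ 2x = −x². Subtract (−x²)·D = −2x³ + 4x². Remainder: 10x² − 20x + 9.
Step 3: lead(10x² − 20x + 9) ÷ lead(D) = 10x² ÷ 2x = 5x. Subtract (5x)·D = 10x² − 20x. Remainder: 9.

Q = [-5, -1, 5, 0]; R = [9]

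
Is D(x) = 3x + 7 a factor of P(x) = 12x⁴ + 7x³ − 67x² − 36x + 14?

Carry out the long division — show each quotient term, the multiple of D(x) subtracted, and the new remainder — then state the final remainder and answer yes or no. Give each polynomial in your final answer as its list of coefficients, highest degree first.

R = [0], so D(x) is a factor of P(x). yes

Step 1: lead(12x⁴ + 7x³ − 67x² − 36x + 14) ÷ lead(D) = 12x⁴ ÷ 3x = 4x³. Subtract (4x³)·D = 12x⁴ + 28x³. Remainder: −21x³ − 67x² − 36x + 14.
Step 2: lead(−21x³ − 67x² − 36x + 14) ÷ lead(D) = −21x³ ÷ 3x = −7x². Subtract (−7x²)·D = −21x³ − 49x². Remainder: −18x² − 36x + 14.
Step 3: lead(−18x² − 36x + 14) ÷ lead(D) = −18x² ÷ 3x = −6x. Subtract (−6x)·D = −18x² − 42x. Remainder: 6x + 14.
Step 4: lead(6x + 14) ÷ lead(D) = 6x ÷ 3x = 2. Subtract (2)·D = 6x + 14. Remainder: 0.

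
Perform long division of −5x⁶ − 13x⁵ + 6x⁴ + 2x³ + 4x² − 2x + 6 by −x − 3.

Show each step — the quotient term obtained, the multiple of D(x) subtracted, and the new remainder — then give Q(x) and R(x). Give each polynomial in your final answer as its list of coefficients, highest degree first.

Step 1: lead(−5x⁶ − 13x⁵ + 6x⁴ + 2x³ + 4x² − 2x + 6) ÷ lead(D) = −5x⁶ ÷ −x = 5x⁵. Subtract (5x⁵)·D = −5x⁶ − 15x⁵. Remainder: 2x⁵ + 6x⁴ + 2x³ + 4x² − 2x + 6.
Step 2: lead(2x⁵ + 6x⁴ + 2x³ + 4x² − 2x + 6) ÷ lead(D) = 2x⁵ ÷ −x = −2x⁴. Subtract (−2x⁴)·D = 2x⁵ + 6x⁴. Remainder: 2x³ + 4x² − 2x + 6.
Step 3: lead(2x³ + 4x² − 2x + 6) ÷ lead(D) = 2x³ ÷ −x = −2x². Subtract (−2x²)·D = 2x³ + 6x². Remainder: −2x² − 2x + 6.
Step 4: lead(−2x² − 2x + 6) ÷ lead(D) = −2x² ÷ −x = 2x. Subtract (2x)·D = −2x² − 6x. Remainder: 4x + 6.
Step 5: lead(4x + 6) ÷ lead(D) = 4x ÷ −x = −4. Subtract (−4)·D = 4x + 12. Remainder: −6.

Q = [5, -2, 0, -2, 2, -4]; R = [-6]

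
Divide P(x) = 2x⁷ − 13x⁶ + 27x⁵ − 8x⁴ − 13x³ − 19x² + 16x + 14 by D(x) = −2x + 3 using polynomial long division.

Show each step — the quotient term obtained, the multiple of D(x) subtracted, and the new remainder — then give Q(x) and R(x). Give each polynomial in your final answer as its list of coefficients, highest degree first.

Step 1: lead(2x⁷ − 13x⁶ + 27x⁵ − 8x⁴ − 13x³ − 19x² + 16x + 14) ÷ lead(D) = 2x⁷ ÷ −2x = −x⁶. Subtract (−x⁶)·D = 2x⁷ − 3x⁶. Remainder: −10x⁶ + 27x⁵ − 8x⁴ − 13x³ − 19x² + 16x + 14.
Step 2: lead(−10x⁶ + 27x⁵ − 8x⁴ − 13x³ − 19x² + 16x + 14) ÷ lead(D) = −10x⁶ ÷ −2x = 5x⁵. Subtract (5x⁵)·D = −10x⁶ + 15x⁵. Remainder: 12x⁵ − 8x⁴ − 13x³ − 19x² + 16x + 14.
Step 3: lead(12x⁵ − 8x⁴ − 13x³ − 19x² + 16x + 14) ÷ lead(D) = 12x⁵ ÷ −2x = −6x⁴. Subtract (−6x⁴)·D = 12x⁵ − 18x⁴. Remainder: 10x⁴ − 13x³ − 19x² + 16x + 14.
Step 4: lead(10x⁴ − 13x³ − 19x² + 16x + 14) ÷ lead(D) = 10x⁴ ÷ −2x = −5x³. Subtract (−5x³)·D = 10x⁴ − 15x³. Remainder: 2x³ − 19x² + 16x + 14.
Step 5: lead(2x³ − 19x² + 16x + 14) ÷ lead(D) = 2x³ ÷ −2x = −x². Subtract (−x²)·D = 2x³ − 3x². Remainder: −16x² + 16x + 14.
Step 6: lead(−16x² + 16x + 14) ÷ lead(D) = −16x² ÷ −2x = 8x. Subtract (8x)·D = −16x² + 24x. Remainder: −8x + 14.
Step 7: lead(−8x + 14) ÷ lead(D) = −8x ÷ −2x = 4. Subtract (4)·D = −8x + 12. Remainder: 2.

Q = [-1, 5, -6, -5, -1, 8, 4]; R = [2]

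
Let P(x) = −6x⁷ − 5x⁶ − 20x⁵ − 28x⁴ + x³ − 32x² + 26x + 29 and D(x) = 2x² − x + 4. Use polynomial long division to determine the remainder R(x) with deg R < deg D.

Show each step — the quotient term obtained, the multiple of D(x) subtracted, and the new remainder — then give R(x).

R(x) = 5

Step 1: lead(−6x⁷ − 5x⁶ − 20x⁵ − 28x⁴ + x³ − 32x² + 26x + 29) ÷ lead(D) = −6x⁷ ÷ 2x² = −3x⁵. Subtract (−3x⁵)·D = −6x⁷ + 3x⁶ − 12x⁵. Remainder: −8x⁶ − 8x⁵ − 28x⁴ + x³ − 32x² + 26x + 29.
Step 2: lead(−8x⁶ − 8x⁵ − 28x⁴ + x³ − 32x² + 26x + 29) ÷ lead(D) = −8x⁶ ÷ 2x² = −4x⁴. Subtract (−4x⁴)·D = −8x⁶ + 4x⁵ − 16x⁴. Remainder: −12x⁵ − 12x⁴ + x³ − 32x² + 26x + 29.
Step 3: lead(−12x⁵ − 12x⁴ + x³ − 32x² + 26x + 29) ÷ lead(D) = −12x⁵ ÷ 2x² = −6x³. Subtract (−6x³)·D = −12x⁵ + 6x⁴ − 24x³. Remainder: −18x⁴ + 25x³ − 32x² + 26x + 29.
Step 4: lead(−18x⁴ + 25x³ − 32x² + 26x + 29) ÷ lead(D) = −18x⁴ ÷ 2x² = −9x². Subtract (−9x²)·D = −18x⁴ + 9x³ − 36x². Remainder: 16x³ + 4x² + 26x + 29.
Step 5: lead(16x³ + 4x² + 26x + 29) ÷ lead(D) = 16x³ ÷ 2x² = 8x. Subtract (8x)·D = 16x³ − 8x² + 32x. Remainder: 12x² − 6x + 29.
Step 6: lead(12x² − 6x + 29) ÷ lead(D) = 12x² ÷ 2x² = 6. Subtract (6)·D = 12x² − 6x + 24. Remainder: 5.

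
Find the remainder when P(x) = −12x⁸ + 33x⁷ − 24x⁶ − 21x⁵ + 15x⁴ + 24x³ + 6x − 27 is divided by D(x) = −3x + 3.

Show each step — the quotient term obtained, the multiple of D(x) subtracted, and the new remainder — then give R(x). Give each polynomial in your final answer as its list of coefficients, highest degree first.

R = [-6]

Step 1: lead(−12x⁸ + 33x⁷ − 24x⁶ − 21x⁵ + 15x⁴ + 24x³ + 6x − 27) ÷ lead(D) = −12x⁸ ÷ −3x = 4x⁷. Subtract (4x⁷)·D = −12x⁸ + 12x⁷. Remainder: 21x⁷ − 24x⁶ − 21x⁵ + 15x⁴ + 24x³ + 6x − 27.
Step 2: lead(21x⁷ − 24x⁶ − 21x⁵ + 15x⁴ + 24x³ + 6x − 27) ÷ lead(D) = 21x⁷ ÷ −3x = −7x⁶. Subtract (−7x⁶)·D = 21x⁷ − 21x⁶. Remainder: −3x⁶ − 21x⁵ + 15x⁴ + 24x³ + 6x − 27.
Step 3: lead(−3x⁶ − 21x⁵ + 15x⁴ + 24x³ + 6x − 27) ÷ lead(D) = −3x⁶ ÷ −3x = x⁵. Subtract (x⁵)·D = −3x⁶ + 3x⁵. Remainder: −24x⁵ + 15x⁴ + 24x³ + 6x − 27.
Step 4: lead(−24x⁵ + 15x⁴ + 24x³ + 6x − 27) ÷ lead(D) = −24x⁵ ÷ −3x = 8x⁴. Subtract (8x⁴)·D = −24x⁵ + 24x⁴. Remainder: −9x⁴ + 24x³ + 6x − 27.
Step 5: lead(−9x⁴ + 24x³ + 6x − 27) ÷ lead(D) = −9x⁴ ÷ −3x = 3x³. Subtract (3x³)·D = −9x⁴ + 9x³. Remainder: 15x³ + 6x − 27.
Step 6: lead(15x³ + 6x − 27) ÷ lead(D) = 15x³ ÷ −3x = −5x². Subtract (−5x²)·D = 15x³ − 15x². Remainder: 15x² + 6x − 27.
Step 7: lead(15x² + 6x − 27) ÷ lead(D) = 15x² ÷ −3x = −5x. Subtract (−5x)·D = 15x² − 15x. Remainder: 21x − 27.
Step 8: lead(21x − 27) ÷ lead(D) = 21x ÷ −3x = −7. Subtract (−7)·D = 21x − 21. Remainder: −6.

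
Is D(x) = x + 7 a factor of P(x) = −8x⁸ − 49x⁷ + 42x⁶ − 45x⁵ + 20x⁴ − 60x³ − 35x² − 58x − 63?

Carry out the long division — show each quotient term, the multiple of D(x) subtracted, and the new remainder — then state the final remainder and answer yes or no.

Step 1: lead(−8x⁸ − 49x⁷ + 42x⁶ − 45x⁵ + 20x⁴ − 60x³ − 35x² − 58x − 63) ÷ lead(D) = −8x⁸ ÷ x = −8x⁷. Subtract (−8x⁷)·D = −8x⁸ − 56x⁷. Remainder: 7x⁷ + 42x⁶ − 45x⁵ + 20x⁴ − 60x³ − 35x² − 58x − 63.
Step 2: lead(7x⁷ + 42x⁶ − 45x⁵ + 20x⁴ − 60x³ − 35x² − 58x − 63) ÷ lead(D) = 7x⁷ ÷ x = 7x⁶. Subtract (7x⁶)·D = 7x⁷ + 49x⁶. Remainder: −7x⁶ − 45x⁵ + 20x⁴ − 60x³ − 35x² − 58x − 63.
Step 3: lead(−7x⁶ − 45x⁵ + 20x⁴ − 60x³ − 35x² − 58x − 63) ÷ lead(D) = −7x⁶ ÷ x = −7x⁵. Subtract (−7x⁵)·D = −7x⁶ − 49x⁵. Remainder: 4x⁵ + 20x⁴ − 60x³ − 35x² − 58x − 63.
Step 4: lead(4x⁵ + 20x⁴ − 60x³ − 35x² − 58x − 63) ÷ lead(D) = 4x⁵ ÷ x = 4x⁴. Subtract (4x⁴)·D = 4x⁵ + 28x⁴. Remainder: −8x⁴ − 60x³ − 35x² − 58x − 63.
Step 5: lead(−8x⁴ − 60x³ − 35x² − 58x − 63) ÷ lead(D) = −8x⁴ ÷ x = −8x³. Subtract (−8x³)·D = −8x⁴ − 56x³. Remainder: −4x³ − 35x² − 58x − 63.
Step 6: lead(−4x³ − 35x² − 58x − 63) ÷ lead(D) = −4x³ ÷ x = −4x². Subtract (−4x²)·D = −4x³ − 28x². Remainder: −7x² − 58x − 63.
Step 7: lead(−7x² − 58x − 63) ÷ lead(D) = −7x² ÷ x = −7x. Subtract (−7x)·D = −7x² − 49x. Remainder: −9x − 63.
Step 8: lead(−9x − 63) ÷ lead(D) = −9x ÷ x = −9. Subtract (−9)·D = −9x − 63. Remainder: 0.

R(x) = 0, so D(x) is a factor of P(x). yes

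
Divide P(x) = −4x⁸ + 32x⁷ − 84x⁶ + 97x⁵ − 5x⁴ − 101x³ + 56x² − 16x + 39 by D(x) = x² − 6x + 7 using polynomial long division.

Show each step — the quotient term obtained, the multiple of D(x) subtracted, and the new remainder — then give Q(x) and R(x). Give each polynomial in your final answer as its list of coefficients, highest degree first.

Step 1: lead(−4x⁸ + 32x⁷ − 84x⁶ + 97x⁵ − 5x⁴ − 101x³ + 56x² − 16x + 39) ÷ lead(D) = −4x⁸ ÷ x² = −4x⁶. Subtract (−4x⁶)·D = −4x⁸ + 24x⁷ − 28x⁶. Remainder: 8x⁷ − 56x⁶ + 97x⁵ − 5x⁴ − 101x³ + 56x² − 16x + 39.
Step 2: lead(8x⁷ − 56x⁶ + 97x⁵ − 5x⁴ − 101x³ + 56x² − 16x + 39) ÷ lead(D) = 8x⁷ ÷ x² = 8x⁵. Subtract (8x⁵)·D = 8x⁷ − 48x⁶ + 56x⁵. Remainder: −8x⁶ + 41x⁵ − 5x⁴ − 101x³ + 56x² − 16x + 39.
Step 3: lead(−8x⁶ + 41x⁵ − 5x⁴ − 101x³ + 56x² − 16x + 39) ÷ lead(D) = −8x⁶ ÷ x² = −8x⁴. Subtract (−8x⁴)·D = −8x⁶ + 48x⁵ − 56x⁴. Remainder: −7x⁵ + 51x⁴ − 101x³ + 56x² − 16x + 39.
Step 4: lead(−7x⁵ + 51x⁴ − 101x³ + 56x² − 16x + 39) ÷ lead(D) = −7x⁵ ÷ x² = −7x³. Subtract (−7x³)·D = −7x⁵ + 42x⁴ − 49x³. Remainder: 9x⁴ − 52x³ + 56x² − 16x + 39.
Step 5: lead(9x⁴ − 52x³ + 56x² − 16x + 39) ÷ lead(D) = 9x⁴ ÷ x² = 9x². Subtract (9x²)·D = 9x⁴ − 54x³ + 63x². Remainder: 2x³ − 7x² − 16x + 39.
Step 6: lead(2x³ − 7x² − 16x + 39) ÷ lead(D) = 2x³ ÷ x² = 2x. Subtract (2x)·D = 2x³ − 12x² + 14x. Remainder: 5x² − 30x + 39.
Step 7: lead(5x² − 30x + 39) ÷ lead(D) = 5x² ÷ x² = 5. Subtract (5)·D = 5x² − 30x + 35. Remainder: 4.

Q = [-4, 8, -8, -7, 9, 2, 5]; R = [4]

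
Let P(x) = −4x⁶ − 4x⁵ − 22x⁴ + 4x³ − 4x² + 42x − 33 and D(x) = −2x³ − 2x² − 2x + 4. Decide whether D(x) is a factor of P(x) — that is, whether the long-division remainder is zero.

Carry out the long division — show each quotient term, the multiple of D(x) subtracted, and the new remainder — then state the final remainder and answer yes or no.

R(x) = −8x − 5, so D(x) is not a factor of P(x). no

Step 1: lead(−4x⁶ − 4x⁵ − 22x⁴ + 4x³ − 4x² + 42x − 33) ÷ lead(D) = −4x⁶ ÷ −2x³ = 2x³. Subtract (2x³)·D = −4x⁶ − 4x⁵ − 4x⁴ + 8x³. Remainder: −18x⁴ − 4x³ − 4x² + 42x − 33.
Step 2: lead(−18x⁴ − 4x³ − 4x² + 42x − 33) ÷ lead(D) = −18x⁴ ÷ −2x³ = 9x. Subtract (9x)·D = −18x⁴ − 18x³ − 18x² + 36x. Remainder: 14x³ + 14x² + 6x − 33.
Step 3: lead(14x³ + 14x² + 6x − 33) ÷ lead(D) = 14x³ ÷ −2x³ = −7. Subtract (−7)·D = 14x³ + 14x² + 14x − 28. Remainder: −8x − 5.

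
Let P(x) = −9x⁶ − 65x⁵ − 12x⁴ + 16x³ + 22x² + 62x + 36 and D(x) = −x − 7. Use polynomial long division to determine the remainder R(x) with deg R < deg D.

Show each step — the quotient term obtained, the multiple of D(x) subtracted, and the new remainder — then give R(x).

R(x) = −6

Step 1: lead(−9x⁶ − 65x⁵ − 12x⁴ + 16x³ + 22x² + 62x + 36) ÷ lead(D) = −9x⁶ ÷ −x = 9x⁵. Subtract (9x⁵)·D = −9x⁶ − 63x⁵. Remainder: −2x⁵ − 12x⁴ + 16x³ + 22x² + 62x + 36.
Step 2: lead(−2x⁵ − 12x⁴ + 16x³ + 22x² + 62x + 36) ÷ lead(D) = −2x⁵ ÷ −x = 2x⁴. Subtract (2x⁴)·D = −2x⁵ − 14x⁴. Remainder: 2x⁴ + 16x³ + 22x² + 62x + 36.
Step 3: lead(2x⁴ + 16x³ + 22x² + 62x + 36) ÷ lead(D) = 2x⁴ ÷ −x = −2x³. Subtract (−2x³)·D = 2x⁴ + 14x³. Remainder: 2x³ + 22x² + 62x + 36.
Step 4: lead(2x³ + 22x² + 62x + 36) ÷ lead(D) = 2x³ ÷ −x = −2x². Subtract (−2x²)·D = 2x³ + 14x². Remainder: 8x² + 62x + 36.
Step 5: lead(8x² + 62x + 36) ÷ lead(D) = 8x² ÷ −x = −8x. Subtract (−8x)·D = 8x² + 56x. Remainder: 6x + 36.
Step 6: lead(6x + 36) ÷ lead(D) = 6x ÷ −x = −6. Subtract (−6)·D = 6x + 42. Remainder: −6.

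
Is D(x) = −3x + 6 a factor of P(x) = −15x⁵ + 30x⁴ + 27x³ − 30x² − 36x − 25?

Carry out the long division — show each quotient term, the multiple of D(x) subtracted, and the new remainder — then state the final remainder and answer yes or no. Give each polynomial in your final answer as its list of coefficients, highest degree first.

R = [-1], so D(x) is not a factor of P(x). no

Step 1: lead(−15x⁵ + 30x⁴ + 27x³ − 30x² − 36x − 25) ÷ lead(D) = −15x⁵ ÷ −3x = 5x⁴. Subtract (5x⁴)·D = −15x⁵ + 30x⁴. Remainder: 27x³ − 30x² − 36x − 25.
Step 2: lead(27x³ − 30x² − 36x − 25) ÷ lead(D) = 27x³ ÷ −3x = −9x². Subtract (−9x²)·D = 27x³ − 54x². Remainder: 24x² − 36x − 25.
Step 3: lead(24x² − 36x − 25) ÷ lead(D) = 24x² ÷ −3x = −8x. Subtract (−8x)·D = 24x² − 48x. Remainder: 12x − 25.
Step 4: lead(12x − 25) ÷ lead(D) = 12x ÷ −3x = −4. Subtract (−4)·D = 12x − 24. Remainder: −1.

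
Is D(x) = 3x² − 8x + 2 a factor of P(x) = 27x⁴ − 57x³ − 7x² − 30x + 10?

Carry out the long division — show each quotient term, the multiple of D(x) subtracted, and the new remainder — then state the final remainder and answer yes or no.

R(x) = 0, so D(x) is a factor of P(x). yes

Step 1: lead(27x⁴ − 57x³ − 7x² − 30x + 10) ÷ lead(D) = 27x⁴ ÷ 3x² = 9x². Subtract (9x²)·D = 27x⁴ − 72x³ + 18x². Remainder: 15x³ − 25x² − 30x + 10.
Step 2: lead(15x³ − 25x² − 30x + 10) ÷ lead(D) = 15x³ ÷ 3x² = 5x. Subtract (5x)·D = 15x³ − 40x² + 10x. Remainder: 15x² − 40x + 10.
Step 3: lead(15x² − 40x + 10) ÷ lead(D) = 15x² ÷ 3x² = 5. Subtract (5)·D = 15x² − 40x + 10. Remainder: 0.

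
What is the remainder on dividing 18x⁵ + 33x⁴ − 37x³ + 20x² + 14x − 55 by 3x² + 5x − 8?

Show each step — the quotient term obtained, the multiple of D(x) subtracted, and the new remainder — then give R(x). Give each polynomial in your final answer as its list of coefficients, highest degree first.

R = [-7]

Step 1: lead(18x⁵ + 33x⁴ − 37x³ + 20x² + 14x − 55) ÷ lead(D) = 18x⁵ ÷ 3x² = 6x³. Subtract (6x³)·D = 18x⁵ + 30x⁴ − 48x³. Remainder: 3x⁴ + 11x³ + 20x² + 14x − 55.
Step 2: lead(3x⁴ + 11x³ + 20x² + 14x − 55) ÷ lead(D) = 3x⁴ ÷ 3x² = x². Subtract (x²)·D = 3x⁴ + 5x³ − 8x². Remainder: 6x³ + 28x² + 14x − 55.
Step 3: lead(6x³ + 28x² + 14x − 55) ÷ lead(D) = 6x³ ÷ 3x² = 2x. Subtract (2x)·D = 6x³ + 10x² − 16x. Remainder: 18x² + 30x − 55.
Step 4: lead(18x² + 30x − 55) ÷ lead(D) = 18x² ÷ 3x² = 6. Subtract (6)·D = 18x² + 30x − 48. Remainder: −7.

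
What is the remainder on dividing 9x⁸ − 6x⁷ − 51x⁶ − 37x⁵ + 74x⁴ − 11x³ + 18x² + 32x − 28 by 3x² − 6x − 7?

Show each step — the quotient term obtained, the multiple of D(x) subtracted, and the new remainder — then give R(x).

Step 1: lead(9x⁸ − 6x⁷ − 51x⁶ − 37x⁵ + 74x⁴ − 11x³ + 18x² + 32x − 28) ÷ lead(D) = 9x⁸ ÷ 3x² = 3x⁶. Subtract (3x⁶)·D = 9x⁸ − 18x⁷ − 21x⁶. Remainder: 12x⁷ − 30x⁶ − 37x⁵ + 74x⁴ − 11x³ + 18x² + 32x − 28.
Step 2: lead(12x⁷ − 30x⁶ − 37x⁵ + 74x⁴ − 11x³ + 18x² + 32x − 28) ÷ lead(D) = 12x⁷ ÷ 3x² = 4x⁵. Subtract (4x⁵)·D = 12x⁷ − 24x⁶ − 28x⁵. Remainder: −6x⁶ − 9x⁵ + 74x⁴ − 11x³ + 18x² + 32x − 28.
Step 3: lead(−6x⁶ − 9x⁵ + 74x⁴ − 11x³ + 18x² + 32x − 28) ÷ lead(D) = −6x⁶ ÷ 3x² = −2x⁴. Subtract (−2x⁴)·D = −6x⁶ + 12x⁵ + 14x⁴. Remainder: −21x⁵ + 60x⁴ − 11x³ + 18x² + 32x − 28.
Step 4: lead(−21x⁵ + 60x⁴ − 11x³ + 18x² + 32x − 28) ÷ lead(D) = −21x⁵ ÷ 3x² = −7x³. Subtract (−7x³)·D = −21x⁵ + 42x⁴ + 49x³. Remainder: 18x⁴ − 60x³ + 18x² + 32x − 28.
Step 5: lead(18x⁴ − 60x³ + 18x² + 32x − 28) ÷ lead(D) = 18x⁴ ÷ 3x² = 6x². Subtract (6x²)·D = 18x⁴ − 36x³ − 42x². Remainder: −24x³ + 60x² + 32x − 28.
Step 6: lead(−24x³ + 60x² + 32x − 28) ÷ lead(D) = −24x³ ÷ 3x² = −8x. Subtract (−8x)·D = −24x³ + 48x² + 56x. Remainder: 12x² − 24x − 28.
Step 7: lead(12x² − 24x − 28) ÷ lead(D) = 12x² ÷ 3x² = 4. Subtract (4)·D = 12x² − 24x − 28. Remainder: 0.

R(x) = 0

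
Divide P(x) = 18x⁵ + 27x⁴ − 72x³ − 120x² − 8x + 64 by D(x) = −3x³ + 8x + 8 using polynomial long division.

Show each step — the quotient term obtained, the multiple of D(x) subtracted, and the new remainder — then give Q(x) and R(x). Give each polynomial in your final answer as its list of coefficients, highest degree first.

Q = [-6, -9, 8]; R = [0]

Step 1: lead(18x⁵ + 27x⁴ − 72x³ − 120x² − 8x + 64) ÷ lead(D) = 18x⁵ ÷ −3x³ = −6x². Subtract (−6x²)·D = 18x⁵ − 48x³ − 48x². Remainder: 27x⁴ − 24x³ − 72x² − 8x + 64.
Step 2: lead(27x⁴ − 24x³ − 72x² − 8x + 64) ÷ lead(D) = 27x⁴ ÷ −3x³ = −9x. Subtract (−9x)·D = 27x⁴ − 72x² − 72x. Remainder: −24x³ + 64x + 64.
Step 3: lead(−24x³ + 64x + 64) ÷ lead(D) = −24x³ ÷ −3x³ = 8. Subtract (8)·D = −24x³ + 64x + 64. Remainder: 0.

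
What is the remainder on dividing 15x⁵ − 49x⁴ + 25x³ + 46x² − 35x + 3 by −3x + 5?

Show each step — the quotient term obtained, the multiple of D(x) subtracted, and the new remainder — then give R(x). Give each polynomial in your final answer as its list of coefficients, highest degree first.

R = [3]

Step 1: lead(15x⁵ − 49x⁴ + 25x³ + 46x² − 35x + 3) ÷ lead(D) = 15x⁵ ÷ −3x = −5x⁴. Subtract (−5x⁴)·D = 15x⁵ − 25x⁴. Remainder: −24x⁴ + 25x³ + 46x² − 35x + 3.
Step 2: lead(−24x⁴ + 25x³ + 46x² − 35x + 3) ÷ lead(D) = −24x⁴ ÷ −3x = 8x³. Subtract (8x³)·D = −24x⁴ + 40x³. Remainder: −15x³ + 46x² − 35x + 3.
Step 3: lead(−15x³ + 46x² − 35x + 3) ÷ lead(D) = −15x³ ÷ −3x = 5x². Subtract (5x²)·D = −15x³ + 25x². Remainder: 21x² − 35x + 3.
Step 4: lead(21x² − 35x + 3) ÷ lead(D) = 21x² ÷ −3x = −7x. Subtract (−7x)·D = 21x² − 35x. Remainder: 3.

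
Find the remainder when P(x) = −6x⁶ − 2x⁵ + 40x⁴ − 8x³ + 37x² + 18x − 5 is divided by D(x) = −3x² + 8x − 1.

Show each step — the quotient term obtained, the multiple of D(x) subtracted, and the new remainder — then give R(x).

Step 1: lead(−6x⁶ − 2x⁵ + 40x⁴ − 8x³ + 37x² + 18x − 5) ÷ lead(D) = −6x⁶ ÷ −3x² = 2x⁴. Subtract (2x⁴)·D = −6x⁶ + 16x⁵ − 2x⁴. Remainder: −18x⁵ + 42x⁴ − 8x³ + 37x² + 18x − 5.
Step 2: lead(−18x⁵ + 42x⁴ − 8x³ + 37x² + 18x − 5) ÷ lead(D) = −18x⁵ ÷ −3x² = 6x³. Subtract (6x³)·D = −18x⁵ + 48x⁴ − 6x³. Remainder: −6x⁴ − 2x³ + 37x² + 18x − 5.
Step 3: lead(−6x⁴ − 2x³ + 37x² + 18x − 5) ÷ lead(D) = −6x⁴ ÷ −3x² = 2x². Subtract (2x²)·D = −6x⁴ + 16x³ − 2x². Remainder: −18x³ + 39x² + 18x − 5.
Step 4: lead(−18x³ + 39x² + 18x − 5) ÷ lead(D) = −18x³ ÷ −3x² = 6x. Subtract (6x)·D = −18x³ + 48x² − 6x. Remainder: −9x² + 24x − 5.
Step 5: lead(−9x² + 24x − 5) ÷ lead(D) = −9x² ÷ −3x² = 3. Subtract (3)·D = −9x² + 24x − 3. Remainder: −2.

R(x) = −2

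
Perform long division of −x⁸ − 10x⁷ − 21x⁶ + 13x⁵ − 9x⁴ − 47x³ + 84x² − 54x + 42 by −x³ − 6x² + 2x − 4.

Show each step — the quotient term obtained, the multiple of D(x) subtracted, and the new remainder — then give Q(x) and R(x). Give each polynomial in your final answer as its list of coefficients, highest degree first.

Step 1: lead(−x⁸ − 10x⁷ − 21x⁶ + 13x⁵ − 9x⁴ − 47x³ + 84x² − 54x + 42) ÷ lead(D) = −x⁸ ÷ −x³ = x⁵. Subtract (x⁵)·D = −x⁸ − 6x⁷ + 2x⁶ − 4x⁵. Remainder: −4x⁷ − 23x⁶ + 17x⁵ − 9x⁴ − 47x³ + 84x² − 54x + 42.
Step 2: lead(−4x⁷ − 23x⁶ + 17x⁵ − 9x⁴ − 47x³ + 84x² − 54x + 42) ÷ lead(D) = −4x⁷ ÷ −x³ = 4x⁴. Subtract (4x⁴)·D = −4x⁷ − 24x⁶ + 8x⁵ − 16x⁴. Remainder: x⁶ + 9x⁵ + 7x⁴ − 47x³ + 84x² − 54x + 42.
Step 3: lead(x⁶ + 9x⁵ + 7x⁴ − 47x³ + 84x² − 54x + 42) ÷ lead(D) = x⁶ ÷ −x³ = −x³. Subtract (−x³)·D = x⁶ + 6x⁵ − 2x⁴ + 4x³. Remainder: 3x⁵ + 9x⁴ − 51x³ + 84x² − 54x + 42.
Step 4: lead(3x⁵ + 9x⁴ − 51x³ + 84x² − 54x + 42) ÷ lead(D) = 3x⁵ ÷ −x³ = −3x². Subtract (−3x²)·D = 3x⁵ + 18x⁴ − 6x³ + 12x². Remainder: −9x⁴ − 45x³ + 72x² − 54x + 42.
Step 5: lead(−9x⁴ − 45x³ + 72x² − 54x + 42) ÷ lead(D) = −9x⁴ ÷ −x³ = 9x. Subtract (9x)·D = −9x⁴ − 54x³ + 18x² − 36x. Remainder: 9x³ + 54x² − 18x + 42.
Step 6: lead(9x³ + 54x² − 18x + 42) ÷ lead(D) = 9x³ ÷ −x³ = −9. Subtract (−9)·D = 9x³ + 54x² − 18x + 36. Remainder: 6.

Q = [1, 4, -1, -3, 9, -9]; R = [6]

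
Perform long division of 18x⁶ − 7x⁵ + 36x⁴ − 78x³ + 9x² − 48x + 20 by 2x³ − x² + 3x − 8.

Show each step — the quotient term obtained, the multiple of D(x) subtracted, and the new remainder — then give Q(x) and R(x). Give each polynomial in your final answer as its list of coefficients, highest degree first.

Step 1: lead(18x⁶ − 7x⁵ + 36x⁴ − 78x³ + 9x² − 48x + 20) ÷ lead(D) = 18x⁶ ÷ 2x³ = 9x³. Subtract (9x³)·D = 18x⁶ − 9x⁵ + 27x⁴ − 72x³. Remainder: 2x⁵ + 9x⁴ − 6x³ + 9x² − 48x + 20.
Step 2: lead(2x⁵ + 9x⁴ − 6x³ + 9x² − 48x + 20) ÷ lead(D) = 2x⁵ ÷ 2x³ = x². Subtract (x²)·D = 2x⁵ − x⁴ + 3x³ − 8x². Remainder: 10x⁴ − 9x³ + 17x² − 48x + 20.
Step 3: lead(10x⁴ − 9x³ + 17x² − 48x + 20) ÷ lead(D) = 10x⁴ ÷ 2x³ = 5x. Subtract (5x)·D = 10x⁴ − 5x³ + 15x² − 40x. Remainder: −4x³ + 2x² − 8x + 20.
Step 4: lead(−4x³ + 2x² − 8x + 20) ÷ lead(D) = −4x³ ÷ 2x³ = −2. Subtract (−2)·D = −4x³ + 2x² − 6x + 16. Remainder: −2x + 4.

Q = [9, 1, 5, -2]; R = [-2, 4]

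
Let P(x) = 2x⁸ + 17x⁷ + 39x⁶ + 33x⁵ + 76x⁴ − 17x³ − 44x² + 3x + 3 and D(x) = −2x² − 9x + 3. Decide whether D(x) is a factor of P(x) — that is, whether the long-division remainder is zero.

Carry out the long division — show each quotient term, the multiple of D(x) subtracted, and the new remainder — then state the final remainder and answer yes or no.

R(x) = 0, so D(x) is a factor of P(x). yes

Step 1: lead(2x⁸ + 17x⁷ + 39x⁶ + 33x⁵ + 76x⁴ − 17x³ − 44x² + 3x + 3) ÷ lead(D) = 2x⁸ ÷ −2x² = −x⁶. Subtract (−x⁶)·D = 2x⁸ + 9x⁷ − 3x⁶. Remainder: 8x⁷ + 42x⁶ + 33x⁵ + 76x⁴ − 17x³ − 44x² + 3x + 3.
Step 2: lead(8x⁷ + 42x⁶ + 33x⁵ + 76x⁴ − 17x³ − 44x² + 3x + 3) ÷ lead(D) = 8x⁷ ÷ −2x² = −4x⁵. Subtract (−4x⁵)·D = 8x⁷ + 36x⁶ − 12x⁵. Remainder: 6x⁶ + 45x⁵ + 76x⁴ − 17x³ − 44x² + 3x + 3.
Step 3: lead(6x⁶ + 45x⁵ + 76x⁴ − 17x³ − 44x² + 3x + 3) ÷ lead(D) = 6x⁶ ÷ −2x² = −3x⁴. Subtract (−3x⁴)·D = 6x⁶ + 27x⁵ − 9x⁴. Remainder: 18x⁵ + 85x⁴ − 17x³ − 44x² + 3x + 3.
Step 4: lead(18x⁵ + 85x⁴ − 17x³ − 44x² + 3x + 3) ÷ lead(D) = 18x⁵ ÷ −2x² = −9x³. Subtract (−9x³)·D = 18x⁵ + 81x⁴ − 27x³. Remainder: 4x⁴ + 10x³ − 44x² + 3x + 3.
Step 5: lead(4x⁴ + 10x³ − 44x² + 3x + 3) ÷ lead(D) = 4x⁴ ÷ −2x² = −2x². Subtract (−2x²)·D = 4x⁴ + 18x³ − 6x². Remainder: −8x³ − 38x² + 3x + 3.
Step 6: lead(−8x³ − 38x² + 3x + 3) ÷ lead(D) = −8x³ ÷ −2x² = 4x. Subtract (4x)·D = −8x³ − 36x² + 12x. Remainder: −2x² − 9x + 3.
Step 7: lead(−2x² − 9x + 3) ÷ lead(D) = −2x² ÷ −2x² = 1. Subtract (1)·D = −2x² − 9x + 3. Remainder: 0.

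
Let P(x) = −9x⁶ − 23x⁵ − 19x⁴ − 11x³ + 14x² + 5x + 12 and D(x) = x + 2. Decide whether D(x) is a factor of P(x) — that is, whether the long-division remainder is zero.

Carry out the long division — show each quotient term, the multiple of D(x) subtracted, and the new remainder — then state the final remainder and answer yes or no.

R(x) = 2, so D(x) is not a factor of P(x). no

Step 1: lead(−9x⁶ − 23x⁵ − 19x⁴ − 11x³ + 14x² + 5x + 12) ÷ lead(D) = −9x⁶ ÷ x = −9x⁵. Subtract (−9x⁵)·D = −9x⁶ − 18x⁵. Remainder: −5x⁵ − 19x⁴ − 11x³ + 14x² + 5x + 12.
Step 2: lead(−5x⁵ − 19x⁴ − 11x³ + 14x² + 5x + 12) ÷ lead(D) = −5x⁵ ÷ x = −5x⁴. Subtract (−5x⁴)·D = −5x⁵ − 10x⁴. Remainder: −9x⁴ − 11x³ + 14x² + 5x + 12.
Step 3: lead(−9x⁴ − 11x³ + 14x² + 5x + 12) ÷ lead(D) = −9x⁴ ÷ x = −9x³. Subtract (−9x³)·D = −9x⁴ − 18x³. Remainder: 7x³ + 14x² + 5x + 12.
Step 4: lead(7x³ + 14x² + 5x + 12) ÷ lead(D) = 7x³ ÷ x = 7x². Subtract (7x²)·D = 7x³ + 14x². Remainder: 5x + 12.
Step 5: lead(5x + 12) ÷ lead(D) = 5x ÷ x = 5. Subtract (5)·D = 5x + 10. Remainder: 2.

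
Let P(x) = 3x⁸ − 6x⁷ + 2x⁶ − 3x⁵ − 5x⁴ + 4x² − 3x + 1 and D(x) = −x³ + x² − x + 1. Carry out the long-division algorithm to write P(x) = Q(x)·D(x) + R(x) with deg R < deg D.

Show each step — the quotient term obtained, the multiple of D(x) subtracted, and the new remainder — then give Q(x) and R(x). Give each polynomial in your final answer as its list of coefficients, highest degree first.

Step 1: lead(3x⁸ − 6x⁷ + 2x⁶ − 3x⁵ − 5x⁴ + 4x² − 3x + 1) ÷ lead(D) = 3x⁸ ÷ −x³ = −3x⁵. Subtract (−3x⁵)·D = 3x⁸ − 3x⁷ + 3x⁶ − 3x⁵. Remainder: −3x⁷ − x⁶ − 5x⁴ + 4x² − 3x + 1.
Step 2: lead(−3x⁷ − x⁶ − 5x⁴ + 4x² − 3x + 1) ÷ lead(D) = −3x⁷ ÷ −x³ = 3x⁴. Subtract (3x⁴)·D = −3x⁷ + 3x⁶ − 3x⁵ + 3x⁴. Remainder: −4x⁶ + 3x⁵ − 8x⁴ + 4x² − 3x + 1.
Step 3: lead(−4x⁶ + 3x⁵ − 8x⁴ + 4x² − 3x + 1) ÷ lead(D) = −4x⁶ ÷ −x³ = 4x³. Subtract (4x³)·D = −4x⁶ + 4x⁵ − 4x⁴ + 4x³. Remainder: −x⁵ − 4x⁴ − 4x³ + 4x² − 3x + 1.
Step 4: lead(−x⁵ − 4x⁴ − 4x³ + 4x² − 3x + 1) ÷ lead(D) = −x⁵ ÷ −x³ = x². Subtract (x²)·D = −x⁵ + x⁴ − x³ + x². Remainder: −5x⁴ − 3x³ + 3x² − 3x + 1.
Step 5: lead(−5x⁴ − 3x³ + 3x² − 3x + 1) ÷ lead(D) = −5x⁴ ÷ −x³ = 5x. Subtract (5x)·D = −5x⁴ + 5x³ − 5x² + 5x. Remainder: −8x³ + 8x² − 8x + 1.
Step 6: lead(−8x³ + 8x² − 8x + 1) ÷ lead(D) = −8x³ ÷ −x³ = 8. Subtract (8)·D = −8x³ + 8x² − 8x + 8. Remainder: −7.

Q = [-3, 3, 4, 1, 5, 8]; R = [-7]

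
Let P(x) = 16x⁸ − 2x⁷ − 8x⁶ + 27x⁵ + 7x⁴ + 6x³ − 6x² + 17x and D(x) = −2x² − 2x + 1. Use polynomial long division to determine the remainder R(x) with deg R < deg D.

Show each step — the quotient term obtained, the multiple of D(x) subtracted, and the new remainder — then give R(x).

R(x) = 6

Step 1: lead(16x⁸ − 2x⁷ − 8x⁶ + 27x⁵ + 7x⁴ + 6x³ − 6x² + 17x) ÷ lead(D) = 16x⁸ ÷ −2x² = −8x⁶. Subtract (−8x⁶)·D = 16x⁸ + 16x⁷ − 8x⁶. Remainder: −18x⁷ + 27x⁵ + 7x⁴ + 6x³ − 6x² + 17x.
Step 2: lead(−18x⁷ + 27x⁵ + 7x⁴ + 6x³ − 6x² + 17x) ÷ lead(D) = −18x⁷ ÷ −2x² = 9x⁵. Subtract (9x⁵)·D = −18x⁷ − 18x⁶ + 9x⁵. Remainder: 18x⁶ + 18x⁵ + 7x⁴ + 6x³ − 6x² + 17x.
Step 3: lead(18x⁶ + 18x⁵ + 7x⁴ + 6x³ − 6x² + 17x) ÷ lead(D) = 18x⁶ ÷ −2x² = −9x⁴. Subtract (−9x⁴)·D = 18x⁶ + 18x⁵ − 9x⁴. Remainder: 16x⁴ + 6x³ − 6x² + 17x.
Step 4: lead(16x⁴ + 6x³ − 6x² + 17x) ÷ lead(D) = 16x⁴ ÷ −2x² = −8x². Subtract (−8x²)·D = 16x⁴ + 16x³ − 8x². Remainder: −10x³ + 2x² + 17x.
Step 5: lead(−10x³ + 2x² + 17x) ÷ lead(D) = −10x³ ÷ −2x² = 5x. Subtract (5x)·D = −10x³ − 10x² + 5x. Remainder: 12x² + 12x.
Step 6: lead(12x² + 12x) ÷ lead(D) = 12x² ÷ −2x² = −6. Subtract (−6)·D = 12x² + 12x − 6. Remainder: 6.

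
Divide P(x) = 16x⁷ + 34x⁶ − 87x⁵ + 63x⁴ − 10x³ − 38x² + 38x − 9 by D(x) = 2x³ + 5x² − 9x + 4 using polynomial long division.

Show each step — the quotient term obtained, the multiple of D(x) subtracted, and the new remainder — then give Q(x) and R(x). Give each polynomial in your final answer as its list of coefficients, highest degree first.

Q = [8, -3, 0, 2, -4]; R = [-6, 7]

Step 1: lead(16x⁷ + 34x⁶ − 87x⁵ + 63x⁴ − 10x³ − 38x² + 38x − 9) ÷ lead(D) = 16x⁷ ÷ 2x³ = 8x⁴. Subtract (8x⁴)·D = 16x⁷ + 40x⁶ − 72x⁵ + 32x⁴. Remainder: −6x⁶ − 15x⁵ + 31x⁴ − 10x³ − 38x² + 38x − 9.
Step 2: lead(−6x⁶ − 15x⁵ + 31x⁴ − 10x³ − 38x² + 38x − 9) ÷ lead(D) = −6x⁶ ÷ 2x³ = −3x³. Subtract (−3x³)·D = −6x⁶ − 15x⁵ + 27x⁴ − 12x³. Remainder: 4x⁴ + 2x³ − 38x² + 38x − 9.
Step 3: lead(4x⁴ + 2x³ − 38x² + 38x − 9) ÷ lead(D) = 4x⁴ ÷ 2x³ = 2x. Subtract (2x)·D = 4x⁴ + 10x³ − 18x² + 8x. Remainder: −8x³ − 20x² + 30x − 9.
Step 4: lead(−8x³ − 20x² + 30x − 9) ÷ lead(D) = −8x³ ÷ 2x³ = −4. Subtract (−4)·D = −8x³ − 20x² + 36x − 16. Remainder: −6x + 7.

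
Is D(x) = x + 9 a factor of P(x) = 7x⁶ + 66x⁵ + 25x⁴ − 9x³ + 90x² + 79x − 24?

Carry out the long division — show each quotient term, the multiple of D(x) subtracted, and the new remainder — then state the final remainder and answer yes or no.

R(x) = −6, so D(x) is not a factor of P(x). no

Step 1: lead(7x⁶ + 66x⁵ + 25x⁴ − 9x³ + 90x² + 79x − 24) ÷ lead(D) = 7x⁶ ÷ x = 7x⁵. Subtract (7x⁵)·D = 7x⁶ + 63x⁵. Remainder: 3x⁵ + 25x⁴ − 9x³ + 90x² + 79x − 24.
Step 2: lead(3x⁵ + 25x⁴ − 9x³ + 90x² + 79x − 24) ÷ lead(D) = 3x⁵ ÷ x = 3x⁴. Subtract (3x⁴)·D = 3x⁵ + 27x⁴. Remainder: −2x⁴ − 9x³ + 90x² + 79x − 24.
Step 3: lead(−2x⁴ − 9x³ + 90x² + 79x − 24) ÷ lead(D) = −2x⁴ ÷ x = −2x³. Subtract (−2x³)·D = −2x⁴ − 18x³. Remainder: 9x³ + 90x² + 79x − 24.
Step 4: lead(9x³ + 90x² + 79x − 24) ÷ lead(D) = 9x³ ÷ x = 9x². Subtract (9x²)·D = 9x³ + 81x². Remainder: 9x² + 79x − 24.
Step 5: lead(9x² + 79x − 24) ÷ lead(D) = 9x² ÷ x = 9x. Subtract (9x)·D = 9x² + 81x. Remainder: −2x − 24.
Step 6: lead(−2x − 24) ÷ lead(D) = −2x ÷ x = −2. Subtract (−2)·D = −2x − 18. Remainder: −6.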